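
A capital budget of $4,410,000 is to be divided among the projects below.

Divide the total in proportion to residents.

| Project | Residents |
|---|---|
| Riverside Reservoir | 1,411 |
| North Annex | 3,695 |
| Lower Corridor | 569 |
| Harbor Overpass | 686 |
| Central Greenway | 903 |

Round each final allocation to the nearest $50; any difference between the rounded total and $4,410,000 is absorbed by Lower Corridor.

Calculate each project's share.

Residents total: 7,264.
Pro-rata amounts: Riverside Reservoir 1,411/7,264 × $4,410,000 = 856,623.07; North Annex 3,695/7,264 × $4,410,000 = 2,243,247.52; Lower Corridor 569/7,264 × $4,410,000 = 345,441.91; Harbor Overpass 686/7,264 × $4,410,000 = 416,473.02; Central Greenway 903/7,264 × $4,410,000 = 548,214.48.
Rounded to nearest $50: Riverside Reservoir $856,600; North Annex $2,243,250; Lower Corridor $345,450; Harbor Overpass $416,450; Central Greenway $548,200. Sum = $4,409,950.
Difference $4,410,000 − $4,409,950 = +$50 applied to Lower Corridor: Lower Corridor becomes $345,500.

Riverside Reservoir: $856,600; North Annex: $2,243,250; Lower Corridor: $345,500; Harbor Overpass: $416,450; Central Greenway: $548,200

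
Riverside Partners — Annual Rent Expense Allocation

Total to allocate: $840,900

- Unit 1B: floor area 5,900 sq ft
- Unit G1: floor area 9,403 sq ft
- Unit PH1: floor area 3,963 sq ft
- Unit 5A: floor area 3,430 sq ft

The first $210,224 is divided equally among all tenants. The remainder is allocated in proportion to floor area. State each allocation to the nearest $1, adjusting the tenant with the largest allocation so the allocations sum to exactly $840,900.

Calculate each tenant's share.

First tranche $210,224 split equally: $52,556 each.
Remainder $630,676 by floor area (total 22,696): Unit 1B 163,949.08 → $163,949; Unit G1 261,290.38 → $261,290; Unit PH1 110,123.77 → $110,124; Unit 5A 95,312.77 → $95,313.
Totals: Unit 1B $52,556 + $163,949 = $216,505; Unit G1 $52,556 + $261,290 = $313,846; Unit PH1 $52,556 + $110,124 = $162,680; Unit 5A $52,556 + $95,313 = $147,869.

Unit 1B: $216,505 · Unit G1: $313,846 · Unit PH1: $162,680 · Unit 5A: $147,869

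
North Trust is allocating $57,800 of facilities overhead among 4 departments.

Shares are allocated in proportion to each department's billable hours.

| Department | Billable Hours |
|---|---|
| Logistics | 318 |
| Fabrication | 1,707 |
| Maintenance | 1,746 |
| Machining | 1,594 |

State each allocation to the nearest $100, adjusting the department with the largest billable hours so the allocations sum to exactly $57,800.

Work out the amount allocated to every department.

Logistics: $3,400 · Fabrication: $18,400 · Maintenance: $18,800 · Machining: $17,200

Billable hours total: 318 + 1,707 + 1,746 + 1,594 = 5,365.
Raw shares: Logistics 3,425.98; Fabrication 18,390.42; Maintenance 18,810.59; Machining 17,173.01.
At nearest $100: Logistics $3,400; Fabrication $18,400; Maintenance $18,800; Machining $17,200. Sum = $57,800.
No rounding difference to absorb.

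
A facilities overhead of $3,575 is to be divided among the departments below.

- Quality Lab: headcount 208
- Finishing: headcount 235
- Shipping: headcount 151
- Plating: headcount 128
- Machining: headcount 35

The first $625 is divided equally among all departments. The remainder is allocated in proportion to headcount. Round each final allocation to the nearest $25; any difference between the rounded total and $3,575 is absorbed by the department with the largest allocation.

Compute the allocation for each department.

Quality Lab: $925 | Finishing: $1,050 | Shipping: $725 | Plating: $625 | Machining: $250

Equal tier: $625 ÷ 5 = $125 apiece.
Remainder $2,950 by headcount (total 757): Quality Lab 810.57 → $800; Finishing 915.79 → $925; Shipping 588.44 → $600; Plating 498.81 → $500; Machining 136.39 → $125.
Totals: Quality Lab $125 + $800 = $925; Finishing $125 + $925 = $1,050; Shipping $125 + $600 = $725; Plating $125 + $500 = $625; Machining $125 + $125 = $250.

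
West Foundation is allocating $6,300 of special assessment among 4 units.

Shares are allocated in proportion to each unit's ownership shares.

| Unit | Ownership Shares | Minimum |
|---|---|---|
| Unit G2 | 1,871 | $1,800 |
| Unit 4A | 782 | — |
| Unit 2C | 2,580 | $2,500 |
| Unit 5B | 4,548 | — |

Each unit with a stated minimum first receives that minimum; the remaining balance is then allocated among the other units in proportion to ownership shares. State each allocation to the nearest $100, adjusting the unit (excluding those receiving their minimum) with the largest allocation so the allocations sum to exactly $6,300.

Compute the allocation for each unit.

Guaranteed amounts: Unit G2 $1,800; Unit 2C $2,500. Balance $2,000.
Balance split over remaining ownership shares 5,330: Unit 4A 293.43 → $300; Unit 5B 1,706.57 → $1,700.

Unit G2: $1,800 | Unit 4A: $300 | Unit 2C: $2,500 | Unit 5B: $1,700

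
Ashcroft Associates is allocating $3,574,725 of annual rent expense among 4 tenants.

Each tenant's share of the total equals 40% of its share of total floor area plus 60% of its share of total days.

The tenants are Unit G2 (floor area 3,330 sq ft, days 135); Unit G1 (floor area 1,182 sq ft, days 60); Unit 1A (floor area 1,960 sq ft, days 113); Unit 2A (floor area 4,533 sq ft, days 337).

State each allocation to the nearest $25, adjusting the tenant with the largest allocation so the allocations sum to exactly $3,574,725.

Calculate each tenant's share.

Totals — floor area 11,005, days 645.
Composite weights (40% floor area + 60% days): Unit G2 0.2466; Unit G1 0.0988; Unit 1A 0.1764; Unit 2A 0.4782.
Unrounded shares: Unit G2 881,588.99; Unit G1 353,097.91; Unit 1A 630,426.43; Unit 2A 1,709,611.67.
Rounded to nearest $25: Unit G2 $881,600; Unit G1 $353,100; Unit 1A $630,425; Unit 2A $1,709,600. Sum = $3,574,725.
Rounded total matches; no reconciliation needed.

Unit G2: $881,600; Unit G1: $353,100; Unit 1A: $630,425; Unit 2A: $1,709,600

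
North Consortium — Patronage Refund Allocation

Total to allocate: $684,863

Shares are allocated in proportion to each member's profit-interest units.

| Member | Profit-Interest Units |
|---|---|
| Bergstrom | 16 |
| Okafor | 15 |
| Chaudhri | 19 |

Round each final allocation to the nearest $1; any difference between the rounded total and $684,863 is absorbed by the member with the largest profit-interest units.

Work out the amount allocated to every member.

Bergstrom: $219,156; Okafor: $205,459; Chaudhri: $260,248

Combined profit-interest units = 16 + 15 + 19 = 50.
Pro-rata amounts: Bergstrom 219,156.16; Okafor 205,458.90; Chaudhri 260,247.94.
After rounding ($1): Bergstrom $219,156; Okafor $205,459; Chaudhri $260,248. Sum = $684,863.
No rounding difference to absorb.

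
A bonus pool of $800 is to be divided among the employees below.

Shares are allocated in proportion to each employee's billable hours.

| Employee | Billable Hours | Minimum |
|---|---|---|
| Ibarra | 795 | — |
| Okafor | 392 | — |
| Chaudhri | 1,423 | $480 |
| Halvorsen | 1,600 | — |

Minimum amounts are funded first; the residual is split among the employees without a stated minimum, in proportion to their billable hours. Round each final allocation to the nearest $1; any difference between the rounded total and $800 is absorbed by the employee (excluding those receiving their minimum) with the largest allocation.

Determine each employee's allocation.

Ibarra: $91 · Okafor: $45 · Chaudhri: $480 · Halvorsen: $184

Guaranteed amounts: Chaudhri $480. Remaining pool $320.
Remaining pool split over remaining billable hours 2,787: Ibarra 91.28 → $91; Okafor 45.01 → $45; Halvorsen 183.71 → $184.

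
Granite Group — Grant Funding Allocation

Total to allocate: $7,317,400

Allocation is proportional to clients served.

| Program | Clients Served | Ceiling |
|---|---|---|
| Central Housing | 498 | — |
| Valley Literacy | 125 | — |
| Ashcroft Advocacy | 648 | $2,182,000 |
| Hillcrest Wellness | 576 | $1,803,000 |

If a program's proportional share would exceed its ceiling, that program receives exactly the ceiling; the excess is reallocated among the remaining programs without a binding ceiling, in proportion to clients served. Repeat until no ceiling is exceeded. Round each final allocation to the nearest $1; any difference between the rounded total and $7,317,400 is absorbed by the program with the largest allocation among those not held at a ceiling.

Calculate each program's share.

Combined clients served = 1,847.
Proportional shares (ignoring caps): Central Housing 1,972,964.37; Valley Literacy 495,221.98; Ashcroft Advocacy 2,567,230.75; Hillcrest Wellness 2,281,982.89.
Held at cap: Ashcroft Advocacy ($2,182,000), Hillcrest Wellness ($1,803,000); residual $3,332,400 reallocated over remaining clients served 623.
Redistributed shares: Central Housing 2,663,780.42 → $2,663,780; Valley Literacy 668,619.58 → $668,620.

Central Housing: $2,663,780; Valley Literacy: $668,620; Ashcroft Advocacy: $2,182,000; Hillcrest Wellness: $1,803,000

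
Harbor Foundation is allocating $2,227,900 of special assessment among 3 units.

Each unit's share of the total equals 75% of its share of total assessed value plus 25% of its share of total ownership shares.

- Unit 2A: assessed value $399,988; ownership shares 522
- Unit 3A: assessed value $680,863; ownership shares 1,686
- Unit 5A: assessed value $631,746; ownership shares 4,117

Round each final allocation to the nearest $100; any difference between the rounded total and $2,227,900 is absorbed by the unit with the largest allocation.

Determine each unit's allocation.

Assessed value total 1,712,597; ownership shares total 6,325.
Blended shares (75% assessed value + 25% ownership shares): Unit 2A 0.1958; Unit 3A 0.3648; Unit 5A 0.4394.
Raw shares: Unit 2A 436,222.19; Unit 3A 812,763.77; Unit 5A 978,914.05.
At nearest $100: Unit 2A $436,200; Unit 3A $812,800; Unit 5A $978,900. Sum = $2,227,900.
Rounded total matches; no reconciliation needed.

Unit 2A: $436,200 | Unit 3A: $812,800 | Unit 5A: $978,900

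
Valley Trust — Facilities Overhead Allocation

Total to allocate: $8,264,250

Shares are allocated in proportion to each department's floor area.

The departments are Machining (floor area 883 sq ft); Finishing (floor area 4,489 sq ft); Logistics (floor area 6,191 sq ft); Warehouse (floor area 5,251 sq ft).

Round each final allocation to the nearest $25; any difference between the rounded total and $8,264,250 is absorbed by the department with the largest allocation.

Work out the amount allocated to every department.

Sum of floor area: 16,814.
Proportional shares: Machining 883/16,814 × $8,264,250 = 434,003.38; Finishing 4,489/16,814 × $8,264,250 = 2,206,388.62; Logistics 6,191/16,814 × $8,264,250 = 3,042,938.73; Warehouse 5,251/16,814 × $8,264,250 = 2,580,919.28.
After rounding ($25): Machining $434,000; Finishing $2,206,400; Logistics $3,042,950; Warehouse $2,580,925. Sum = $8,264,275.
Difference $8,264,250 − $8,264,275 = −$25 applied to largest allocation (Logistics): Logistics becomes $3,042,925.

Machining: $434,000 | Finishing: $2,206,400 | Logistics: $3,042,925 | Warehouse: $2,580,925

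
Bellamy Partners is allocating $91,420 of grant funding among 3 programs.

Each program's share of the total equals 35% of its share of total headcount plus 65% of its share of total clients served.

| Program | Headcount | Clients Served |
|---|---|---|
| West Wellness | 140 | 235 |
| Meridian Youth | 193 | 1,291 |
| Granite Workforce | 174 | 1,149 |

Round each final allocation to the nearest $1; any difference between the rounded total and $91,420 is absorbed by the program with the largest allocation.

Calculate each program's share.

West Wellness: $14,056 · Meridian Youth: $40,859 · Granite Workforce: $36,505

Totals — headcount 507, clients served 2,675.
Combined weights (35% headcount + 65% clients served): West Wellness 0.1537; Meridian Youth 0.4469; Granite Workforce 0.3993.
Raw shares: West Wellness 14,055.80; Meridian Youth 40,858.86; Granite Workforce 36,505.34.
Rounded to nearest $1: West Wellness $14,056; Meridian Youth $40,859; Granite Workforce $36,505. Sum = $91,420.
Sum already equals the total — no adjustment.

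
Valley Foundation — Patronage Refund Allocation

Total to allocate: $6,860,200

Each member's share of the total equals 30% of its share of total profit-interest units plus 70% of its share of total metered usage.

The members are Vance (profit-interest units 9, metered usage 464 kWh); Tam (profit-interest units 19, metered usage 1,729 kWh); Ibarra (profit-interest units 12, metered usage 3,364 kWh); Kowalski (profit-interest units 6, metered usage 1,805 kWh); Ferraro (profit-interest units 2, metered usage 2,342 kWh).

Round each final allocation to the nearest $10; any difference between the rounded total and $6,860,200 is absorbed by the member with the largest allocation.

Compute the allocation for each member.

Totals — profit-interest units 48, metered usage 9,704.
Blended shares (30% profit-interest units + 70% metered usage): Vance 0.0897; Tam 0.2435; Ibarra 0.3177; Kowalski 0.1677; Ferraro 0.1814.
Pro-rata amounts: Vance 615,502.18; Tam 1,670,264.997; Ibarra 2,179,230.47; Kowalski 1,150,483.25; Ferraro 1,244,719.10.
After rounding ($10): Vance $615,500; Tam $1,670,260; Ibarra $2,179,230; Kowalski $1,150,480; Ferraro $1,244,720. Sum = $6,860,190.
Difference $6,860,200 − $6,860,190 = +$10 applied to largest allocation (Ibarra): Ibarra becomes $2,179,240.

Vance: $615,500; Tam: $1,670,260; Ibarra: $2,179,240; Kowalski: $1,150,480; Ferraro: $1,244,720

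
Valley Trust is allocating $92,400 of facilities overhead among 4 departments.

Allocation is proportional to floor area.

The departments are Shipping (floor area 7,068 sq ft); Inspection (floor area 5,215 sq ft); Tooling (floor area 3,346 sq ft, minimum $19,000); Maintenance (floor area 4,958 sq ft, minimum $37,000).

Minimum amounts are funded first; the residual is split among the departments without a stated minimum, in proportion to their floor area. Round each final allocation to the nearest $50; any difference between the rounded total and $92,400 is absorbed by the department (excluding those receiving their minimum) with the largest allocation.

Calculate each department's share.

Minimums first: Tooling $19,000; Maintenance $37,000. Balance $36,400.
Balance split over remaining floor area 12,283: Shipping 20,945.63 → $20,950; Inspection 15,454.37 → $15,450.

Shipping: $20,950 | Inspection: $15,450 | Tooling: $19,000 | Maintenance: $37,000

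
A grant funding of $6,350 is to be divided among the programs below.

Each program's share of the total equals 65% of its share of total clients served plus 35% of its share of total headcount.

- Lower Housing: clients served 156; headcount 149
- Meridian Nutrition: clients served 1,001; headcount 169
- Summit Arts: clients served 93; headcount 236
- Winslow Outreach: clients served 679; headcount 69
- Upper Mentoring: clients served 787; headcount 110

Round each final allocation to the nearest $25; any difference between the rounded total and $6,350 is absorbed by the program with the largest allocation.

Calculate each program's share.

Clients served total 2,716; headcount total 733.
Composite weights (65% clients served + 35% headcount): Lower Housing 0.1085; Meridian Nutrition 0.3203; Summit Arts 0.1349; Winslow Outreach 0.1954; Upper Mentoring 0.2409.
Raw shares: Lower Housing 688.85; Meridian Nutrition 2,033.64; Summit Arts 856.90; Winslow Outreach 1,241.09; Upper Mentoring 1,529.53.
At nearest $25: Lower Housing $700; Meridian Nutrition $2,025; Summit Arts $850; Winslow Outreach $1,250; Upper Mentoring $1,525. Sum = $6,350.
Rounded total matches; no reconciliation needed.

Lower Housing: $700; Meridian Nutrition: $2,025; Summit Arts: $850; Winslow Outreach: $1,250; Upper Mentoring: $1,525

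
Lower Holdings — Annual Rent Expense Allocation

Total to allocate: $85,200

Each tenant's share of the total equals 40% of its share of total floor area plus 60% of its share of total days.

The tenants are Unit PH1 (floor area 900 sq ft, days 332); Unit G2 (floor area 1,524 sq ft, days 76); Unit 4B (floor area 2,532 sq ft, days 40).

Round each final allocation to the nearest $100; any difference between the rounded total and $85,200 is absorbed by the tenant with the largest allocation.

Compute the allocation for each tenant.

Unit PH1: $44,000 | Unit G2: $19,200 | Unit 4B: $22,000

Floor area total 4,956; days total 448.
Blended shares (40% floor area + 60% days): Unit PH1 0.5173; Unit G2 0.2248; Unit 4B 0.2579.
Proportional shares: Unit PH1 44,072.43; Unit G2 19,151.95; Unit 4B 21,975.62.
Rounded to nearest $100: Unit PH1 $44,100; Unit G2 $19,200; Unit 4B $22,000. Sum = $85,300.
Difference $85,200 − $85,300 = −$100 applied to largest allocation (Unit PH1): Unit PH1 becomes $44,000.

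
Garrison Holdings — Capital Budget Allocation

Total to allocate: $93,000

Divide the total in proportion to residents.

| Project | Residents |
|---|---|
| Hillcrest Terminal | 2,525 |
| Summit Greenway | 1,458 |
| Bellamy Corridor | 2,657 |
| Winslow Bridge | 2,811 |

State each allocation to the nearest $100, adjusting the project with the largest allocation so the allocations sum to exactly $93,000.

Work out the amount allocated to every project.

Hillcrest Terminal: $24,800 | Summit Greenway: $14,300 | Bellamy Corridor: $26,100 | Winslow Bridge: $27,800

Residents total: 9,451.
Proportional shares: Hillcrest Terminal 2,525/9,451 × $93,000 = 24,846.58; Summit Greenway 1,458/9,451 × $93,000 = 14,347.05; Bellamy Corridor 2,657/9,451 × $93,000 = 26,145.49; Winslow Bridge 2,811/9,451 × $93,000 = 27,660.88.
At nearest $100: Hillcrest Terminal $24,800; Summit Greenway $14,300; Bellamy Corridor $26,100; Winslow Bridge $27,700. Sum = $92,900.
Difference $93,000 − $92,900 = +$100 applied to largest allocation (Winslow Bridge): Winslow Bridge becomes $27,800.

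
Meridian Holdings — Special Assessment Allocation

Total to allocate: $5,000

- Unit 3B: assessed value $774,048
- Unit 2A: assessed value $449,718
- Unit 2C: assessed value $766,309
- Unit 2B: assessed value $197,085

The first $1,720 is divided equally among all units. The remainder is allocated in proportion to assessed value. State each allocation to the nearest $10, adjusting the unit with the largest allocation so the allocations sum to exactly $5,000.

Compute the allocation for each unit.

Unit 3B: $1,590 · Unit 2A: $1,100 · Unit 2C: $1,580 · Unit 2B: $730

First tranche $1,720 split equally: $430 each.
Remainder $3,280 by assessed value (total 2,187,160): Unit 3B 1,160.81 → $1,160; Unit 2A 674.42 → $670; Unit 2C 1,149.20 → $1,150; Unit 2B 295.56 → $300.
Totals: Unit 3B $430 + $1,160 = $1,590; Unit 2A $430 + $670 = $1,100; Unit 2C $430 + $1,150 = $1,580; Unit 2B $430 + $300 = $730.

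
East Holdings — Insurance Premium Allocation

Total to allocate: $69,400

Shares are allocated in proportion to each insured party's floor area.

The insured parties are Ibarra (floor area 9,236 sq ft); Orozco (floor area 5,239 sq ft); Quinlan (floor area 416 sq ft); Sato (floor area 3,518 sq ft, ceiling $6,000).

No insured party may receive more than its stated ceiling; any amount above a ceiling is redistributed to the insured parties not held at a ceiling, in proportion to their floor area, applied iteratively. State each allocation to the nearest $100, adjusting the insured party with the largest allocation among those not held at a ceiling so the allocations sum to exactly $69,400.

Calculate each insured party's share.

Combined floor area = 18,409.
Pro-rata shares before constraints: Ibarra 34,818.75; Orozco 19,750.48; Quinlan 1,568.28; Sato 13,262.49.
Held at cap: Sato ($6,000); residual $63,400 reallocated over remaining floor area 14,891.
Remaining shares: Ibarra 39,323.24 → $39,300; Orozco 22,305.59 → $22,300; Quinlan 1,771.16 → $1,800.

Ibarra: $39,300; Orozco: $22,300; Quinlan: $1,800; Sato: $6,000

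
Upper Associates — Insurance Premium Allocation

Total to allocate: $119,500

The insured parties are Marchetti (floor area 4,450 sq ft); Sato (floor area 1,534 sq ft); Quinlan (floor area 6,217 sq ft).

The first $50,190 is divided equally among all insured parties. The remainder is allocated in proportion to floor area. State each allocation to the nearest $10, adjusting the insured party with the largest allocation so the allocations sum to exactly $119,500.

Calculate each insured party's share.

Marchetti: $42,010; Sato: $25,440; Quinlan: $52,050

Equal tier: $50,190 ÷ 3 = $16,730 apiece.
Remainder $69,310 by floor area (total 12,201): Marchetti 25,279.03 → $25,280; Sato 8,714.17 → $8,710; Quinlan 35,316.80 → $35,320.
Totals: Marchetti $16,730 + $25,280 = $42,010; Sato $16,730 + $8,710 = $25,440; Quinlan $16,730 + $35,320 = $52,050.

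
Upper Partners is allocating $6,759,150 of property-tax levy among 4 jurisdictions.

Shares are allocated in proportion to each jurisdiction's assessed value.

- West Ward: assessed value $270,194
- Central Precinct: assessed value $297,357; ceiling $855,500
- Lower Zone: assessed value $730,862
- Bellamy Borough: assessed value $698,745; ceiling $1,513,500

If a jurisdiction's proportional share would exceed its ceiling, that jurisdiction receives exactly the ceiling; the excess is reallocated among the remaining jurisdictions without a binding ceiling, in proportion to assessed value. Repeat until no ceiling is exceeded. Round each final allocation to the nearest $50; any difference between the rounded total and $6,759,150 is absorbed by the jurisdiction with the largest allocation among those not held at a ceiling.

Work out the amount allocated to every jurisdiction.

Combined assessed value = 1,997,158.
Pro-rata shares before constraints: West Ward 914,440.31; Central Precinct 1,006,370.34; Lower Zone 2,473,517.81; Bellamy Borough 2,364,821.54.
Cap binds for Central Precinct ($855,500), Bellamy Borough ($1,513,500); balance $4,390,150 reallocated over remaining assessed value 1,001,056.
Shares after redistribution: West Ward 1,184,940.89 → $1,184,950; Lower Zone 3,205,209.11 → $3,205,200.

West Ward: $1,184,950; Central Precinct: $855,500; Lower Zone: $3,205,200; Bellamy Borough: $1,513,500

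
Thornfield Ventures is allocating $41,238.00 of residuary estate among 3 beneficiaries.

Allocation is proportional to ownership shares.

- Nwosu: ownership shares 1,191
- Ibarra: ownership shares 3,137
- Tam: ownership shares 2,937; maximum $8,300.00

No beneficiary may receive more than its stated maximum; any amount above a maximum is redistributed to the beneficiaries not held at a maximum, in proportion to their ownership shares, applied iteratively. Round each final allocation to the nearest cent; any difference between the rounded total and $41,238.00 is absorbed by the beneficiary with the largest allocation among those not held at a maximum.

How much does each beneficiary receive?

Nwosu: $9,064.04 | Ibarra: $23,873.96 | Tam: $8,300.00

Ownership shares total: 7,265.
Pro-rata shares before constraints: Nwosu 6,760.4209; Ibarra 17,806.4151; Tam 16,671.1639.
Capped: Tam ($8,300.00); balance $32,938.00 reallocated over remaining ownership shares 4,328.
Shares after redistribution: Nwosu 9,064.0384 → $9,064.04; Ibarra 23,873.9616 → $23,873.96.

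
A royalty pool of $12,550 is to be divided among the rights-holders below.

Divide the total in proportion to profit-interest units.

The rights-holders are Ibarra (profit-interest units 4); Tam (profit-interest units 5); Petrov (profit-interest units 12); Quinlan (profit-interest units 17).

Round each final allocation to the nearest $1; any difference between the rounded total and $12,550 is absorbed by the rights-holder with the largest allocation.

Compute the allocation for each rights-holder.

Ibarra: $1,321; Tam: $1,651; Petrov: $3,963; Quinlan: $5,615

Combined profit-interest units = 38.
Raw shares: Ibarra 4/38 × $12,550 = 1,321.05; Tam 5/38 × $12,550 = 1,651.32; Petrov 12/38 × $12,550 = 3,963.16; Quinlan 17/38 × $12,550 = 5,614.47.
Rounded to nearest $1: Ibarra $1,321; Tam $1,651; Petrov $3,963; Quinlan $5,614. Sum = $12,549.
Difference $12,550 − $12,549 = +$1 applied to largest allocation (Quinlan): Quinlan becomes $5,615.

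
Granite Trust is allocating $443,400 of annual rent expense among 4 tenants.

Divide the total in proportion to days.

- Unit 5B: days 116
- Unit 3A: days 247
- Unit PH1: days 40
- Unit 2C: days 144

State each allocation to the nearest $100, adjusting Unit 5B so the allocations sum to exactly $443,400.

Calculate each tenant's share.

Unit 5B: $94,100; Unit 3A: $200,200; Unit PH1: $32,400; Unit 2C: $116,700

Combined days = 547.
Unrounded shares: Unit 5B 116/547 × $443,400 = 94,029.98; Unit 3A 247/547 × $443,400 = 200,219.01; Unit PH1 40/547 × $443,400 = 32,424.13; Unit 2C 144/547 × $443,400 = 116,726.87.
After rounding ($100): Unit 5B $94,000; Unit 3A $200,200; Unit PH1 $32,400; Unit 2C $116,700. Sum = $443,300.
Difference $443,400 − $443,300 = +$100 applied to Unit 5B: Unit 5B becomes $94,100.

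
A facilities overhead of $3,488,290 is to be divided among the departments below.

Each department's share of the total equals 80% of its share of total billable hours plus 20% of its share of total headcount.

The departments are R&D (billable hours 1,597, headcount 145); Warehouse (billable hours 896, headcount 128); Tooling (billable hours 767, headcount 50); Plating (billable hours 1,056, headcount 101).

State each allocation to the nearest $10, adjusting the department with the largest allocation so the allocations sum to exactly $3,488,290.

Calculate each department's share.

R&D: $1,271,170 · Warehouse: $789,950 · Tooling: $578,200 · Plating: $848,970

Totals — billable hours 4,316, headcount 424.
Blended shares (80% billable hours + 20% headcount): R&D 0.3644; Warehouse 0.2265; Tooling 0.1658; Plating 0.2434.
Proportional shares: R&D 1,271,171.44; Warehouse 789,947.90; Tooling 578,196.56; Plating 848,974.10.
Rounded to nearest $10: R&D $1,271,170; Warehouse $789,950; Tooling $578,200; Plating $848,970. Sum = $3,488,290.
Rounded total matches; no reconciliation needed.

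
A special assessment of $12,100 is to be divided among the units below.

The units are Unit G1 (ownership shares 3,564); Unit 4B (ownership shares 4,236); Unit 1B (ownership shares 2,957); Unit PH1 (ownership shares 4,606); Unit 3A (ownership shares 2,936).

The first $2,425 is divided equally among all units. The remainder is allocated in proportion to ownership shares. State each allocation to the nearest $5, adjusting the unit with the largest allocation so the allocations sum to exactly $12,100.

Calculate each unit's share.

Unit G1: $2,370; Unit 4B: $2,725; Unit 1B: $2,050; Unit PH1: $2,920; Unit 3A: $2,035

First tranche $2,425 split equally: $485 each.
Remainder $9,675 by ownership shares (total 18,299): Unit G1 1,884.35 → $1,885; Unit 4B 2,239.65 → $2,240; Unit 1B 1,563.42 → $1,565; Unit PH1 2,435.27 → $2,435; Unit 3A 1,552.31 → $1,550.
Totals: Unit G1 $485 + $1,885 = $2,370; Unit 4B $485 + $2,240 = $2,725; Unit 1B $485 + $1,565 = $2,050; Unit PH1 $485 + $2,435 = $2,920; Unit 3A $485 + $1,550 = $2,035.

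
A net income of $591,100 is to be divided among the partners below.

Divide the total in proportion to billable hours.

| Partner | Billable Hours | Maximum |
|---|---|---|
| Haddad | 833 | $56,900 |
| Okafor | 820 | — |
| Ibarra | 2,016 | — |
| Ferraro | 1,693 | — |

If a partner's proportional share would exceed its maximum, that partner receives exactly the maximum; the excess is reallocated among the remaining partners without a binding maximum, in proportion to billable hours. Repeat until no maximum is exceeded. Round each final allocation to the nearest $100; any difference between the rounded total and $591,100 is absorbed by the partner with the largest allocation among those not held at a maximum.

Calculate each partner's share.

Billable hours total: 5,362.
Pro-rata shares before constraints: Haddad 91,828.85; Okafor 90,395.75; Ibarra 222,241.25; Ferraro 186,634.15.
Held at cap: Haddad ($56,900); remaining pool $534,200 reallocated over remaining billable hours 4,529.
Remaining shares: Okafor 96,719.81 → $96,700; Ibarra 237,789.18 → $237,800; Ferraro 199,691.01 → $199,700.

Haddad: $56,900; Okafor: $96,700; Ibarra: $237,800; Ferraro: $199,700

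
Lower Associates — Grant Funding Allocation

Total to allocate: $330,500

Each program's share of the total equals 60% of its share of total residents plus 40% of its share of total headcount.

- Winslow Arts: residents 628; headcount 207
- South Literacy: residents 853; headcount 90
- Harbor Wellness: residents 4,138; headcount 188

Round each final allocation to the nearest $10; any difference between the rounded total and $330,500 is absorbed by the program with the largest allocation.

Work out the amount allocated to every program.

Winslow Arts: $78,590; South Literacy: $54,640; Harbor Wellness: $197,270

Totals — residents 5,619, headcount 485.
Composite weights (60% residents + 40% headcount): Winslow Arts 0.2378; South Literacy 0.1653; Harbor Wellness 0.5969.
Proportional shares: Winslow Arts 78,586.24; South Literacy 54,635.16; Harbor Wellness 197,278.60.
After rounding ($10): Winslow Arts $78,590; South Literacy $54,640; Harbor Wellness $197,280. Sum = $330,510.
Difference $330,500 − $330,510 = −$10 applied to largest allocation (Harbor Wellness): Harbor Wellness becomes $197,270.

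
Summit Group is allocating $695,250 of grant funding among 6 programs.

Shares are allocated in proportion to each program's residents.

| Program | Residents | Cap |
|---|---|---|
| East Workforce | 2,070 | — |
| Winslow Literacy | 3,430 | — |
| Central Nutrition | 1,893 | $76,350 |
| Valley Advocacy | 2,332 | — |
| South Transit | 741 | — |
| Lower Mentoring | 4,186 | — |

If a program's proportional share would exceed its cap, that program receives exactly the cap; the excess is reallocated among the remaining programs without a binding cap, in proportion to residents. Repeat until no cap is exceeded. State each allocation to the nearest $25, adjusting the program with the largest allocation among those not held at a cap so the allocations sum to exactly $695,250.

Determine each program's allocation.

Combined residents = 14,652.
Unconstrained shares: East Workforce 98,223.28; Winslow Literacy 162,756.45; Central Nutrition 89,824.48; Valley Advocacy 110,655.41; South Transit 35,161.09; Lower Mentoring 198,629.30.
Capped: Central Nutrition ($76,350); residual $618,900 reallocated over remaining residents 12,759.
Remaining shares: East Workforce 100,409.36 → $100,400; Winslow Literacy 166,378.79 → $166,375; Valley Advocacy 113,118.18 → $113,125; South Transit 35,943.64 → $35,950; Lower Mentoring 203,050.04 → $203,050.

East Workforce: $100,400 | Winslow Literacy: $166,375 | Central Nutrition: $76,350 | Valley Advocacy: $113,125 | South Transit: $35,950 | Lower Mentoring: $203,050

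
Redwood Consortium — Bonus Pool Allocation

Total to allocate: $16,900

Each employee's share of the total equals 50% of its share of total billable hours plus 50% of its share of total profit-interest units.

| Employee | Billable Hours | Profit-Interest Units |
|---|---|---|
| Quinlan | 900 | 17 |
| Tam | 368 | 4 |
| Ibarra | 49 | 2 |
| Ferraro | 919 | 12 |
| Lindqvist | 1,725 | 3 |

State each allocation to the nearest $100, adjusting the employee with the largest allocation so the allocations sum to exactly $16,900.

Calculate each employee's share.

Totals — billable hours 3,961, profit-interest units 38.
Composite weights (50% billable hours + 50% profit-interest units): Quinlan 0.3373; Tam 0.0991; Ibarra 0.0325; Ferraro 0.2739; Lindqvist 0.2572.
Pro-rata amounts: Quinlan 5,700.23; Tam 1,674.53; Ibarra 549.27; Ferraro 4,628.92; Lindqvist 4,347.05.
Rounded to nearest $100: Quinlan $5,700; Tam $1,700; Ibarra $500; Ferraro $4,600; Lindqvist $4,300. Sum = $16,800.
Difference $16,900 − $16,800 = +$100 applied to largest allocation (Quinlan): Quinlan becomes $5,800.

Quinlan: $5,800 | Tam: $1,700 | Ibarra: $500 | Ferraro: $4,600 | Lindqvist: $4,300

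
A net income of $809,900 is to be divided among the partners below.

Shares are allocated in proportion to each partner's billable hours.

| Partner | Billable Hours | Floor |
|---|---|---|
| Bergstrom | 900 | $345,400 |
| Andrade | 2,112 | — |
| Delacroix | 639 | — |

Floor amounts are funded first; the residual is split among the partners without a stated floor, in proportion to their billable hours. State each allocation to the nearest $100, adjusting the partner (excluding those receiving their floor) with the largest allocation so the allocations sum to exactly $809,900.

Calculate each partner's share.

Bergstrom: $345,400 · Andrade: $356,600 · Delacroix: $107,900

Fund the minimums — Bergstrom $345,400. Remaining pool $464,500.
Remaining pool split over remaining billable hours 2,751: Andrade 356,606.32 → $356,600; Delacroix 107,893.68 → $107,900.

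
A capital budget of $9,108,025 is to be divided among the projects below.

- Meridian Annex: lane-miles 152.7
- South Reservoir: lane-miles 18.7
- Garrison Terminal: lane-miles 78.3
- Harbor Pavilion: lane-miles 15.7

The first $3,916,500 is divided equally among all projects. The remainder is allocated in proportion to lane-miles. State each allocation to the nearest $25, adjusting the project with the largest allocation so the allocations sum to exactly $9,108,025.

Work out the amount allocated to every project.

$3,916,500 shared equally gives $979,125 per project.
Remainder $5,191,525 by lane-miles (total 265.4): Meridian Annex 2,986,985.18 → $2,986,975; South Reservoir 365,793.21 → $365,800; Garrison Terminal 1,531,636.80 → $1,531,625; Harbor Pavilion 307,109.81 → $307,100.
Rounding difference +$25 on remainder applied to Meridian Annex.
Totals: Meridian Annex $979,125 + $2,987,000 = $3,966,125; South Reservoir $979,125 + $365,800 = $1,344,925; Garrison Terminal $979,125 + $1,531,625 = $2,510,750; Harbor Pavilion $979,125 + $307,100 = $1,286,225.

Meridian Annex: $3,966,125 | South Reservoir: $1,344,925 | Garrison Terminal: $2,510,750 | Harbor Pavilion: $1,286,225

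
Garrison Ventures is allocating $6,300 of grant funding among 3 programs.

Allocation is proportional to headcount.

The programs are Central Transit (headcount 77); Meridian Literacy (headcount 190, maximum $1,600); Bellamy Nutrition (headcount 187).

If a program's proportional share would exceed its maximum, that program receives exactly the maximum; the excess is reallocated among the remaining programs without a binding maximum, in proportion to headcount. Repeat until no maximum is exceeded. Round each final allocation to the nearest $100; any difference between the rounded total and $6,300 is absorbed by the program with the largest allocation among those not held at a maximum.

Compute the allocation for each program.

Central Transit: $1,400 | Meridian Literacy: $1,600 | Bellamy Nutrition: $3,300

Headcount total: 454.
Unconstrained shares: Central Transit 1,068.50; Meridian Literacy 2,636.56; Bellamy Nutrition 2,594.93.
Held at cap: Meridian Literacy ($1,600); residual $4,700 reallocated over remaining headcount 264.
Shares after redistribution: Central Transit 1,370.83 → $1,400; Bellamy Nutrition 3,329.17 → $3,300.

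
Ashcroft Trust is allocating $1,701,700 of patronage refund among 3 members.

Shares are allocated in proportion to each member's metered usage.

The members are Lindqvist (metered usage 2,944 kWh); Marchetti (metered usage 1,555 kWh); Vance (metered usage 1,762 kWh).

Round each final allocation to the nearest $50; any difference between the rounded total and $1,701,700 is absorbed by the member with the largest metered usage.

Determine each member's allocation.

Lindqvist: $800,150; Marchetti: $422,650; Vance: $478,900

Combined metered usage = 2,944 + 1,555 + 1,762 = 6,261.
Proportional shares: Lindqvist 800,160.49; Marchetti 422,639.12; Vance 478,900.40.
After rounding ($50): Lindqvist $800,150; Marchetti $422,650; Vance $478,900. Sum = $1,701,700.
Sum already equals the total — no adjustment.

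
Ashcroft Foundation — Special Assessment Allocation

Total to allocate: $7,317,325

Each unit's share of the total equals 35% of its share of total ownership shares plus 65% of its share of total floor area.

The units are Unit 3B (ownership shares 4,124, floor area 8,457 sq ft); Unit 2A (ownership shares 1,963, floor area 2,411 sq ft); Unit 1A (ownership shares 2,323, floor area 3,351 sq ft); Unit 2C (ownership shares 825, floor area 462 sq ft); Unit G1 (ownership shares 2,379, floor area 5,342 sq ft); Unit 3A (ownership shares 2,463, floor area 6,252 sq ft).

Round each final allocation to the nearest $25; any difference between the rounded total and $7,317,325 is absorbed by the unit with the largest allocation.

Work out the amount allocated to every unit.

Unit 3B: $2,281,150 | Unit 2A: $793,575 | Unit 1A: $1,029,225 | Unit 2C: $233,725 | Unit G1: $1,399,825 | Unit 3A: $1,579,825

Totals — ownership shares 14,077, floor area 26,275.
Blended shares (35% ownership shares + 65% floor area): Unit 3B 0.3117; Unit 2A 0.1085; Unit 1A 0.1407; Unit 2C 0.0319; Unit G1 0.1913; Unit 3A 0.2159.
Pro-rata amounts: Unit 3B 2,281,163.12; Unit 2A 793,569.11; Unit 1A 1,029,222.20; Unit 2C 233,724.86; Unit G1 1,399,818.27; Unit 3A 1,579,827.44.
Rounded to nearest $25: Unit 3B $2,281,175; Unit 2A $793,575; Unit 1A $1,029,225; Unit 2C $233,725; Unit G1 $1,399,825; Unit 3A $1,579,825. Sum = $7,317,350.
Difference $7,317,325 − $7,317,350 = −$25 applied to largest allocation (Unit 3B): Unit 3B becomes $2,281,150.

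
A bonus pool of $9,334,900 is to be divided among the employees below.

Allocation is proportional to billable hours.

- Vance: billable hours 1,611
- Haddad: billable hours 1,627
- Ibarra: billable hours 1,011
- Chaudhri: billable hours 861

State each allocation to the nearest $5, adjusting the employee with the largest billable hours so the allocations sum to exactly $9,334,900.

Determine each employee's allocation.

Vance: $2,942,960 · Haddad: $2,972,190 · Ibarra: $1,846,885 · Chaudhri: $1,572,865

Total billable hours = 1,611 + 1,627 + 1,011 + 861 = 5,110.
Pro-rata amounts: Vance 2,942,959.67; Haddad 2,972,188.32; Ibarra 1,846,885.30; Chaudhri 1,572,866.71.
After rounding ($5): Vance $2,942,960; Haddad $2,972,190; Ibarra $1,846,885; Chaudhri $1,572,865. Sum = $9,334,900.
Sum already equals the total — no adjustment.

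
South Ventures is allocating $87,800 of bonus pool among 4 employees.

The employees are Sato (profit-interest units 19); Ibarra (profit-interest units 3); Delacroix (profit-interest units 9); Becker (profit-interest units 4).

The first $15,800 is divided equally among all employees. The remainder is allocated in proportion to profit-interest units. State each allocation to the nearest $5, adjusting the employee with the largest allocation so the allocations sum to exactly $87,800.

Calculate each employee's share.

Sato: $43,035 | Ibarra: $10,120 | Delacroix: $22,465 | Becker: $12,180

$15,800 shared equally gives $3,950 per employee.
Remainder $72,000 by profit-interest units (total 35): Sato 39,085.71 → $39,085; Ibarra 6,171.43 → $6,170; Delacroix 18,514.29 → $18,515; Becker 8,228.57 → $8,230.
Totals: Sato $3,950 + $39,085 = $43,035; Ibarra $3,950 + $6,170 = $10,120; Delacroix $3,950 + $18,515 = $22,465; Becker $3,950 + $8,230 = $12,180.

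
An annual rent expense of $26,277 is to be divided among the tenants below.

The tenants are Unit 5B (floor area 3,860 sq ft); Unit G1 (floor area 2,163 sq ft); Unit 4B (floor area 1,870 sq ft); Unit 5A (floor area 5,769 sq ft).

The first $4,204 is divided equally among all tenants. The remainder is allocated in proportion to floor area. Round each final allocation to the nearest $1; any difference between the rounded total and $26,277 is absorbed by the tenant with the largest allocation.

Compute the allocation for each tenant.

Equal tier: $4,204 ÷ 4 = $1,051 apiece.
Remainder $22,073 by floor area (total 13,662): Unit 5B 6,236.41 → $6,236; Unit G1 3,494.65 → $3,495; Unit 4B 3,021.26 → $3,021; Unit 5A 9,320.68 → $9,321.
Totals: Unit 5B $1,051 + $6,236 = $7,287; Unit G1 $1,051 + $3,495 = $4,546; Unit 4B $1,051 + $3,021 = $4,072; Unit 5A $1,051 + $9,321 = $10,372.

Unit 5B: $7,287 · Unit G1: $4,546 · Unit 4B: $4,072 · Unit 5A: $10,372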